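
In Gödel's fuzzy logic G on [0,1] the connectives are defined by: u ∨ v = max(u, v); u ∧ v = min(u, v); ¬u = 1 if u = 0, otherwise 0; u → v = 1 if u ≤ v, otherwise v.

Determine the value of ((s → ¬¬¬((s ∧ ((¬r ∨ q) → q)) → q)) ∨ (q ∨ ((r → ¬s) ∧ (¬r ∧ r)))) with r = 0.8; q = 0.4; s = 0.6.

0.40

¬r: Gödel ¬ of 0.8 = 0 (operand ≠ 0)
(¬r ∨ q) = max(0, 0.4) = 0.4
((¬r ∨ q) → q): 0.4 ≤ 0.4, so result = 1
(s ∧ ((¬r ∨ q) → q)) = min(0.6, 1) = 0.6
((s ∧ ((¬r ∨ q) → q)) → q): 0.6 > 0.4, so result = 0.4
¬((s ∧ ((¬r ∨ q) → q)) → q): Gödel ¬ of 0.4 = 0 (operand ≠ 0)
¬¬((s ∧ ((¬r ∨ q) → q)) → q): Gödel ¬ of 0 = 1 (operand is 0)
¬¬¬((s ∧ ((¬r ∨ q) → q)) → q): Gödel ¬ of 1 = 0 (operand ≠ 0)
(s → ¬¬¬((s ∧ ((¬r ∨ q) → q)) → q)): 0.6 > 0, so result = 0
¬s: Gödel ¬ of 0.6 = 0 (operand ≠ 0)
(r → ¬s): 0.8 > 0, so result = 0
¬r: Gödel ¬ of 0.8 = 0 (operand ≠ 0)
(¬r ∧ r) = min(0, 0.8) = 0
((r → ¬s) ∧ (¬r ∧ r)) = min(0, 0) = 0
(q ∨ ((r → ¬s) ∧ (¬r ∧ r))) = max(0.4, 0) = 0.4
((s → ¬¬¬((s ∧ ((¬r ∨ q) → q)) → q)) ∨ (q ∨ ((r → ¬s) ∧ (¬r ∧ r)))) = max(0, 0.4) = 0.4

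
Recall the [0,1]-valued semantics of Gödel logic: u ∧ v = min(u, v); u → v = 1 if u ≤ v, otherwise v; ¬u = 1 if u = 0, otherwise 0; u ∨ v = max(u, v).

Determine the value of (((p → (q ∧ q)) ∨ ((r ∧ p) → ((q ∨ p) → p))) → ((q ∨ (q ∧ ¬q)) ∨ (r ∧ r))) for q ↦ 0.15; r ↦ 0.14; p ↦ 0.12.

0.15

(q ∧ q) = min(0.15, 0.15) = 0.15
(p → (q ∧ q)): 0.12 ≤ 0.15, so result = 1
(r ∧ p) = min(0.14, 0.12) = 0.12
(q ∨ p) = max(0.15, 0.12) = 0.15
((q ∨ p) → p): 0.15 > 0.12, so result = 0.12
((r ∧ p) → ((q ∨ p) → p)): 0.12 ≤ 0.12, so result = 1
((p → (q ∧ q)) ∨ ((r ∧ p) → ((q ∨ p) → p))) = max(1, 1) = 1
¬q: Gödel ¬ of 0.15 = 0 (operand ≠ 0)
(q ∧ ¬q) = min(0.15, 0) = 0
(q ∨ (q ∧ ¬q)) = max(0.15, 0) = 0.15
(r ∧ r) = min(0.14, 0.14) = 0.14
((q ∨ (q ∧ ¬q)) ∨ (r ∧ r)) = max(0.15, 0.14) = 0.15
(((p → (q ∧ q)) ∨ ((r ∧ p) → ((q ∨ p) → p))) → ((q ∨ (q ∧ ¬q)) ∨ (r ∧ r))): 1 > 0.15, so result = 0.15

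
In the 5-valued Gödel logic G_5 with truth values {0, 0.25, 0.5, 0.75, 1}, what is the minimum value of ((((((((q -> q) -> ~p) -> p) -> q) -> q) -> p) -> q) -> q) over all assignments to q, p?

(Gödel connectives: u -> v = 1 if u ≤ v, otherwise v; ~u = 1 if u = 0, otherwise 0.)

The minimum is attained at q = 0.25, p = 0:
  (q -> q): 0.25 ≤ 0.25, so result = 1
  ~p: Gödel ¬ of 0 = 1 (operand is 0)
  ((q -> q) -> ~p): 1 ≤ 1, so result = 1
  (((q -> q) -> ~p) -> p): 1 > 0, so result = 0
  ((((q -> q) -> ~p) -> p) -> q): 0 ≤ 0.25, so result = 1
  (((((q -> q) -> ~p) -> p) -> q) -> q): 1 > 0.25, so result = 0.25
  ((((((q -> q) -> ~p) -> p) -> q) -> q) -> p): 0.25 > 0, so result = 0
  (((((((q -> q) -> ~p) -> p) -> q) -> q) -> p) -> q): 0 ≤ 0.25, so result = 1
  ((((((((q -> q) -> ~p) -> p) -> q) -> q) -> p) -> q) -> q): 1 > 0.25, so result = 0.25
Checking all 25 assignments confirms none give a value below 0.25.

0.25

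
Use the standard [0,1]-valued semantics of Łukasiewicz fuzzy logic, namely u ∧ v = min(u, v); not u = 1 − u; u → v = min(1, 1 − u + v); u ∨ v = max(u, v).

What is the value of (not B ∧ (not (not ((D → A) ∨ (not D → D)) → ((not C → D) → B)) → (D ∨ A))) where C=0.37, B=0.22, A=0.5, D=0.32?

not B: Łukasiewicz ¬ gives 1 − 0.22 = 0.78
(D → A): min(1, 1 − 0.32 + 0.5) = 1
not D: Łukasiewicz ¬ gives 1 − 0.32 = 0.68
(not D → D): min(1, 1 − 0.68 + 0.32) = 0.64
((D → A) ∨ (not D → D)) = max(1, 0.64) = 1
not ((D → A) ∨ (not D → D)): Łukasiewicz ¬ gives 1 − 1 = 0
not C: Łukasiewicz ¬ gives 1 − 0.37 = 0.63
(not C → D): min(1, 1 − 0.63 + 0.32) = 0.69
((not C → D) → B): min(1, 1 − 0.69 + 0.22) = 0.53
(not ((D → A) ∨ (not D → D)) → ((not C → D) → B)): min(1, 1 − 0 + 0.53) = 1
not (not ((D → A) ∨ (not D → D)) → ((not C → D) → B)): Łukasiewicz ¬ gives 1 − 1 = 0
(D ∨ A) = max(0.32, 0.5) = 0.5
(not (not ((D → A) ∨ (not D → D)) → ((not C → D) → B)) → (D ∨ A)): min(1, 1 − 0 + 0.5) = 1
(not B ∧ (not (not ((D → A) ∨ (not D → D)) → ((not C → D) → B)) → (D ∨ A))) = min(0.78, 1) = 0.78

0.78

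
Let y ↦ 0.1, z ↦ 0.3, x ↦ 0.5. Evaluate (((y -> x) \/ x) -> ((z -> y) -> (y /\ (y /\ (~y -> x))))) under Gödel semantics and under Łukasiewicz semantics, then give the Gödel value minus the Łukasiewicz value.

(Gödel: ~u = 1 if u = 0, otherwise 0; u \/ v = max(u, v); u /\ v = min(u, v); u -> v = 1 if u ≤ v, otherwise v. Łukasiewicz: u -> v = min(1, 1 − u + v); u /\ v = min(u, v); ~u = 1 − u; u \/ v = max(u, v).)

Gödel evaluation:
  (y -> x): 0.1 ≤ 0.5, so result = 1
  ((y -> x) \/ x) = max(1, 0.5) = 1
  (z -> y): 0.3 > 0.1, so result = 0.1
  ~y: Gödel ¬ of 0.1 = 0 (operand ≠ 0)
  (~y -> x): 0 ≤ 0.5, so result = 1
  (y /\ (~y -> x)) = min(0.1, 1) = 0.1
  (y /\ (y /\ (~y -> x))) = min(0.1, 0.1) = 0.1
  ((z -> y) -> (y /\ (y /\ (~y -> x)))): 0.1 ≤ 0.1, so result = 1
  (((y -> x) \/ x) -> ((z -> y) -> (y /\ (y /\ (~y -> x))))): 1 ≤ 1, so result = 1
  Gödel value = 1
Łukasiewicz evaluation:
  (y -> x): min(1, 1 − 0.1 + 0.5) = 1
  ((y -> x) \/ x) = max(1, 0.5) = 1
  (z -> y): min(1, 1 − 0.3 + 0.1) = 0.8
  ~y: Łukasiewicz ¬ gives 1 − 0.1 = 0.9
  (~y -> x): min(1, 1 − 0.9 + 0.5) = 0.6
  (y /\ (~y -> x)) = min(0.1, 0.6) = 0.1
  (y /\ (y /\ (~y -> x))) = min(0.1, 0.1) = 0.1
  ((z -> y) -> (y /\ (y /\ (~y -> x)))): min(1, 1 − 0.8 + 0.1) = 0.3
  (((y -> x) \/ x) -> ((z -> y) -> (y /\ (y /\ (~y -> x))))): min(1, 1 − 1 + 0.3) = 0.3
  Łukasiewicz value = 0.3
Difference: 1 − 0.3 = 0.70

0.70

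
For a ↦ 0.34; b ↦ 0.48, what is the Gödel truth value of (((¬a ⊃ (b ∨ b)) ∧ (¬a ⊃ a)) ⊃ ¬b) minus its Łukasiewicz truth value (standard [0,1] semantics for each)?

-0.84

Gödel evaluation:
  ¬a: Gödel ¬ of 0.34 = 0 (operand ≠ 0)
  (b ∨ b) = max(0.48, 0.48) = 0.48
  (¬a ⊃ (b ∨ b)): 0 ≤ 0.48, so result = 1
  ¬a: Gödel ¬ of 0.34 = 0 (operand ≠ 0)
  (¬a ⊃ a): 0 ≤ 0.34, so result = 1
  ((¬a ⊃ (b ∨ b)) ∧ (¬a ⊃ a)) = min(1, 1) = 1
  ¬b: Gödel ¬ of 0.48 = 0 (operand ≠ 0)
  (((¬a ⊃ (b ∨ b)) ∧ (¬a ⊃ a)) ⊃ ¬b): 1 > 0, so result = 0
  Gödel value = 0
Łukasiewicz evaluation:
  ¬a: Łukasiewicz ¬ gives 1 − 0.34 = 0.66
  (b ∨ b) = max(0.48, 0.48) = 0.48
  (¬a ⊃ (b ∨ b)): min(1, 1 − 0.66 + 0.48) = 0.82
  ¬a: Łukasiewicz ¬ gives 1 − 0.34 = 0.66
  (¬a ⊃ a): min(1, 1 − 0.66 + 0.34) = 0.68
  ((¬a ⊃ (b ∨ b)) ∧ (¬a ⊃ a)) = min(0.82, 0.68) = 0.68
  ¬b: Łukasiewicz ¬ gives 1 − 0.48 = 0.52
  (((¬a ⊃ (b ∨ b)) ∧ (¬a ⊃ a)) ⊃ ¬b): min(1, 1 − 0.68 + 0.52) = 0.84
  Łukasiewicz value = 0.84
Difference: 0 − 0.84 = -0.84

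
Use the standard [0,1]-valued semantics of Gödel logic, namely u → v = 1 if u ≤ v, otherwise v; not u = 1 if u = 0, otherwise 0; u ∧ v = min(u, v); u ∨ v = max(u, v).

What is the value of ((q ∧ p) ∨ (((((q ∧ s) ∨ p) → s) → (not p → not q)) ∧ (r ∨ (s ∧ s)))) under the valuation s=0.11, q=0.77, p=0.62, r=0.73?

(q ∧ p) = min(0.77, 0.62) = 0.62
(q ∧ s) = min(0.77, 0.11) = 0.11
((q ∧ s) ∨ p) = max(0.11, 0.62) = 0.62
(((q ∧ s) ∨ p) → s): 0.62 > 0.11, so result = 0.11
not p: Gödel ¬ of 0.62 = 0 (operand ≠ 0)
not q: Gödel ¬ of 0.77 = 0 (operand ≠ 0)
(not p → not q): 0 ≤ 0, so result = 1
((((q ∧ s) ∨ p) → s) → (not p → not q)): 0.11 ≤ 1, so result = 1
(s ∧ s) = min(0.11, 0.11) = 0.11
(r ∨ (s ∧ s)) = max(0.73, 0.11) = 0.73
(((((q ∧ s) ∨ p) → s) → (not p → not q)) ∧ (r ∨ (s ∧ s))) = min(1, 0.73) = 0.73
((q ∧ p) ∨ (((((q ∧ s) ∨ p) → s) → (not p → not q)) ∧ (r ∨ (s ∧ s)))) = max(0.62, 0.73) = 0.73

0.73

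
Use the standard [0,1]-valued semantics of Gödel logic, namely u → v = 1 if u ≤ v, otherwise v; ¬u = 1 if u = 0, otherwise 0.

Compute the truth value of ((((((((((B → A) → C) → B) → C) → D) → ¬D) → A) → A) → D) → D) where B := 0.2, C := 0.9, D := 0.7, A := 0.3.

0.70

(B → A): 0.2 ≤ 0.3, so result = 1
((B → A) → C): 1 > 0.9, so result = 0.9
(((B → A) → C) → B): 0.9 > 0.2, so result = 0.2
((((B → A) → C) → B) → C): 0.2 ≤ 0.9, so result = 1
(((((B → A) → C) → B) → C) → D): 1 > 0.7, so result = 0.7
¬D: Gödel ¬ of 0.7 = 0 (operand ≠ 0)
((((((B → A) → C) → B) → C) → D) → ¬D): 0.7 > 0, so result = 0
(((((((B → A) → C) → B) → C) → D) → ¬D) → A): 0 ≤ 0.3, so result = 1
((((((((B → A) → C) → B) → C) → D) → ¬D) → A) → A): 1 > 0.3, so result = 0.3
(((((((((B → A) → C) → B) → C) → D) → ¬D) → A) → A) → D): 0.3 ≤ 0.7, so result = 1
((((((((((B → A) → C) → B) → C) → D) → ¬D) → A) → A) → D) → D): 1 > 0.7, so result = 0.7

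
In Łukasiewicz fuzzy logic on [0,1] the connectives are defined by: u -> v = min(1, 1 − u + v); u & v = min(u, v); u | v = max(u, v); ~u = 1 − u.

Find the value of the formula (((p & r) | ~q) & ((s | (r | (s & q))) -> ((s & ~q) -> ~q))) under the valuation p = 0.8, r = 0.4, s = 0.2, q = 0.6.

(p & r) = min(0.8, 0.4) = 0.4
~q: Łukasiewicz ¬ gives 1 − 0.6 = 0.4
((p & r) | ~q) = max(0.4, 0.4) = 0.4
(s & q) = min(0.2, 0.6) = 0.2
(r | (s & q)) = max(0.4, 0.2) = 0.4
(s | (r | (s & q))) = max(0.2, 0.4) = 0.4
~q: Łukasiewicz ¬ gives 1 − 0.6 = 0.4
(s & ~q) = min(0.2, 0.4) = 0.2
~q: Łukasiewicz ¬ gives 1 − 0.6 = 0.4
((s & ~q) -> ~q): min(1, 1 − 0.2 + 0.4) = 1
((s | (r | (s & q))) -> ((s & ~q) -> ~q)): min(1, 1 − 0.4 + 1) = 1
(((p & r) | ~q) & ((s | (r | (s & q))) -> ((s & ~q) -> ~q))) = min(0.4, 1) = 0.4

0.40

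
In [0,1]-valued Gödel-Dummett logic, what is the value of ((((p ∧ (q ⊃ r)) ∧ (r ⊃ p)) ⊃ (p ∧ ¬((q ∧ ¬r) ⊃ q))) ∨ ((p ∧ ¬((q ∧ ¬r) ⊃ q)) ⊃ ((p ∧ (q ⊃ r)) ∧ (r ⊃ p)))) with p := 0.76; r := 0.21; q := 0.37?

(q ⊃ r): 0.37 > 0.21, so result = 0.21
(p ∧ (q ⊃ r)) = min(0.76, 0.21) = 0.21
(r ⊃ p): 0.21 ≤ 0.76, so result = 1
((p ∧ (q ⊃ r)) ∧ (r ⊃ p)) = min(0.21, 1) = 0.21
¬r: Gödel ¬ of 0.21 = 0 (operand ≠ 0)
(q ∧ ¬r) = min(0.37, 0) = 0
((q ∧ ¬r) ⊃ q): 0 ≤ 0.37, so result = 1
¬((q ∧ ¬r) ⊃ q): Gödel ¬ of 1 = 0 (operand ≠ 0)
(p ∧ ¬((q ∧ ¬r) ⊃ q)) = min(0.76, 0) = 0
(((p ∧ (q ⊃ r)) ∧ (r ⊃ p)) ⊃ (p ∧ ¬((q ∧ ¬r) ⊃ q))): 0.21 > 0, so result = 0
¬r: Gödel ¬ of 0.21 = 0 (operand ≠ 0)
(q ∧ ¬r) = min(0.37, 0) = 0
((q ∧ ¬r) ⊃ q): 0 ≤ 0.37, so result = 1
¬((q ∧ ¬r) ⊃ q): Gödel ¬ of 1 = 0 (operand ≠ 0)
(p ∧ ¬((q ∧ ¬r) ⊃ q)) = min(0.76, 0) = 0
(q ⊃ r): 0.37 > 0.21, so result = 0.21
(p ∧ (q ⊃ r)) = min(0.76, 0.21) = 0.21
(r ⊃ p): 0.21 ≤ 0.76, so result = 1
((p ∧ (q ⊃ r)) ∧ (r ⊃ p)) = min(0.21, 1) = 0.21
((p ∧ ¬((q ∧ ¬r) ⊃ q)) ⊃ ((p ∧ (q ⊃ r)) ∧ (r ⊃ p))): 0 ≤ 0.21, so result = 1
((((p ∧ (q ⊃ r)) ∧ (r ⊃ p)) ⊃ (p ∧ ¬((q ∧ ¬r) ⊃ q))) ∨ ((p ∧ ¬((q ∧ ¬r) ⊃ q)) ⊃ ((p ∧ (q ⊃ r)) ∧ (r ⊃ p)))) = max(0, 1) = 1

1.00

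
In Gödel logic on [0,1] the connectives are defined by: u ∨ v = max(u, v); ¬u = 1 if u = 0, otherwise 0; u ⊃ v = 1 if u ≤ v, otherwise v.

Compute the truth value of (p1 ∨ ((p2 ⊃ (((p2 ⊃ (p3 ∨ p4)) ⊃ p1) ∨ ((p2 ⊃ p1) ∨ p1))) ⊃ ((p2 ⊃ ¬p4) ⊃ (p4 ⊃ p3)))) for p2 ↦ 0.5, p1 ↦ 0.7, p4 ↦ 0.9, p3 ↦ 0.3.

(p3 ∨ p4) = max(0.3, 0.9) = 0.9
(p2 ⊃ (p3 ∨ p4)): 0.5 ≤ 0.9, so result = 1
((p2 ⊃ (p3 ∨ p4)) ⊃ p1): 1 > 0.7, so result = 0.7
(p2 ⊃ p1): 0.5 ≤ 0.7, so result = 1
((p2 ⊃ p1) ∨ p1) = max(1, 0.7) = 1
(((p2 ⊃ (p3 ∨ p4)) ⊃ p1) ∨ ((p2 ⊃ p1) ∨ p1)) = max(0.7, 1) = 1
(p2 ⊃ (((p2 ⊃ (p3 ∨ p4)) ⊃ p1) ∨ ((p2 ⊃ p1) ∨ p1))): 0.5 ≤ 1, so result = 1
¬p4: Gödel ¬ of 0.9 = 0 (operand ≠ 0)
(p2 ⊃ ¬p4): 0.5 > 0, so result = 0
(p4 ⊃ p3): 0.9 > 0.3, so result = 0.3
((p2 ⊃ ¬p4) ⊃ (p4 ⊃ p3)): 0 ≤ 0.3, so result = 1
((p2 ⊃ (((p2 ⊃ (p3 ∨ p4)) ⊃ p1) ∨ ((p2 ⊃ p1) ∨ p1))) ⊃ ((p2 ⊃ ¬p4) ⊃ (p4 ⊃ p3))): 1 ≤ 1, so result = 1
(p1 ∨ ((p2 ⊃ (((p2 ⊃ (p3 ∨ p4)) ⊃ p1) ∨ ((p2 ⊃ p1) ∨ p1))) ⊃ ((p2 ⊃ ¬p4) ⊃ (p4 ⊃ p3)))) = max(0.7, 1) = 1

1.00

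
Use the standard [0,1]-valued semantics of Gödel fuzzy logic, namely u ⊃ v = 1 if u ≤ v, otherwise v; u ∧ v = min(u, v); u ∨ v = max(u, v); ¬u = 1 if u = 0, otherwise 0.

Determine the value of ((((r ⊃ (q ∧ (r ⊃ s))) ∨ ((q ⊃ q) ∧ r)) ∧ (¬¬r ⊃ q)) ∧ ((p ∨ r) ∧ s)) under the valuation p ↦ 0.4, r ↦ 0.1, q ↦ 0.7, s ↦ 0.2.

0.20

(r ⊃ s): 0.1 ≤ 0.2, so result = 1
(q ∧ (r ⊃ s)) = min(0.7, 1) = 0.7
(r ⊃ (q ∧ (r ⊃ s))): 0.1 ≤ 0.7, so result = 1
(q ⊃ q): 0.7 ≤ 0.7, so result = 1
((q ⊃ q) ∧ r) = min(1, 0.1) = 0.1
((r ⊃ (q ∧ (r ⊃ s))) ∨ ((q ⊃ q) ∧ r)) = max(1, 0.1) = 1
¬r: Gödel ¬ of 0.1 = 0 (operand ≠ 0)
¬¬r: Gödel ¬ of 0 = 1 (operand is 0)
(¬¬r ⊃ q): 1 > 0.7, so result = 0.7
(((r ⊃ (q ∧ (r ⊃ s))) ∨ ((q ⊃ q) ∧ r)) ∧ (¬¬r ⊃ q)) = min(1, 0.7) = 0.7
(p ∨ r) = max(0.4, 0.1) = 0.4
((p ∨ r) ∧ s) = min(0.4, 0.2) = 0.2
((((r ⊃ (q ∧ (r ⊃ s))) ∨ ((q ⊃ q) ∧ r)) ∧ (¬¬r ⊃ q)) ∧ ((p ∨ r) ∧ s)) = min(0.7, 0.2) = 0.2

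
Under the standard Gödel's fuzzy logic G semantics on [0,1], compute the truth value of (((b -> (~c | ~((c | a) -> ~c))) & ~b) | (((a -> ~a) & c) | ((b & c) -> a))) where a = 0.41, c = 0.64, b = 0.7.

0.41

~c: Gödel ¬ of 0.64 = 0 (operand ≠ 0)
(c | a) = max(0.64, 0.41) = 0.64
~c: Gödel ¬ of 0.64 = 0 (operand ≠ 0)
((c | a) -> ~c): 0.64 > 0, so result = 0
~((c | a) -> ~c): Gödel ¬ of 0 = 1 (operand is 0)
(~c | ~((c | a) -> ~c)) = max(0, 1) = 1
(b -> (~c | ~((c | a) -> ~c))): 0.7 ≤ 1, so result = 1
~b: Gödel ¬ of 0.7 = 0 (operand ≠ 0)
((b -> (~c | ~((c | a) -> ~c))) & ~b) = min(1, 0) = 0
~a: Gödel ¬ of 0.41 = 0 (operand ≠ 0)
(a -> ~a): 0.41 > 0, so result = 0
((a -> ~a) & c) = min(0, 0.64) = 0
(b & c) = min(0.7, 0.64) = 0.64
((b & c) -> a): 0.64 > 0.41, so result = 0.41
(((a -> ~a) & c) | ((b & c) -> a)) = max(0, 0.41) = 0.41
(((b -> (~c | ~((c | a) -> ~c))) & ~b) | (((a -> ~a) & c) | ((b & c) -> a))) = max(0, 0.41) = 0.41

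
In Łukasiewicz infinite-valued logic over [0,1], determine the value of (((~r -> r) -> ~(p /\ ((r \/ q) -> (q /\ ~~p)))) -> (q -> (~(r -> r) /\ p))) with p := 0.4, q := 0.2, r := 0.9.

1.00

~r: Łukasiewicz ¬ gives 1 − 0.9 = 0.1
(~r -> r): min(1, 1 − 0.1 + 0.9) = 1
(r \/ q) = max(0.9, 0.2) = 0.9
~p: Łukasiewicz ¬ gives 1 − 0.4 = 0.6
~~p: Łukasiewicz ¬ gives 1 − 0.6 = 0.4
(q /\ ~~p) = min(0.2, 0.4) = 0.2
((r \/ q) -> (q /\ ~~p)): min(1, 1 − 0.9 + 0.2) = 0.3
(p /\ ((r \/ q) -> (q /\ ~~p))) = min(0.4, 0.3) = 0.3
~(p /\ ((r \/ q) -> (q /\ ~~p))): Łukasiewicz ¬ gives 1 − 0.3 = 0.7
((~r -> r) -> ~(p /\ ((r \/ q) -> (q /\ ~~p)))): min(1, 1 − 1 + 0.7) = 0.7
(r -> r): min(1, 1 − 0.9 + 0.9) = 1
~(r -> r): Łukasiewicz ¬ gives 1 − 1 = 0
(~(r -> r) /\ p) = min(0, 0.4) = 0
(q -> (~(r -> r) /\ p)): min(1, 1 − 0.2 + 0) = 0.8
(((~r -> r) -> ~(p /\ ((r \/ q) -> (q /\ ~~p)))) -> (q -> (~(r -> r) /\ p))): min(1, 1 − 0.7 + 0.8) = 1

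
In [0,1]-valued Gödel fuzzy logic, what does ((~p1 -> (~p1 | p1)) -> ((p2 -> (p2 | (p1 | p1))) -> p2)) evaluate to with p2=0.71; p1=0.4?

0.71

~p1: Gödel ¬ of 0.4 = 0 (operand ≠ 0)
~p1: Gödel ¬ of 0.4 = 0 (operand ≠ 0)
(~p1 | p1) = max(0, 0.4) = 0.4
(~p1 -> (~p1 | p1)): 0 ≤ 0.4, so result = 1
(p1 | p1) = max(0.4, 0.4) = 0.4
(p2 | (p1 | p1)) = max(0.71, 0.4) = 0.71
(p2 -> (p2 | (p1 | p1))): 0.71 ≤ 0.71, so result = 1
((p2 -> (p2 | (p1 | p1))) -> p2): 1 > 0.71, so result = 0.71
((~p1 -> (~p1 | p1)) -> ((p2 -> (p2 | (p1 | p1))) -> p2)): 1 > 0.71, so result = 0.71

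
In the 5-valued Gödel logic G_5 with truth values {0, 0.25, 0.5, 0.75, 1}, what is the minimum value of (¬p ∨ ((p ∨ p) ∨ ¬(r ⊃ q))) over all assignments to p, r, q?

The minimum is attained at p = 0.25, r = 0, q = 0:
  ¬p: Gödel ¬ of 0.25 = 0 (operand ≠ 0)
  (p ∨ p) = max(0.25, 0.25) = 0.25
  (r ⊃ q): 0 ≤ 0, so result = 1
  ¬(r ⊃ q): Gödel ¬ of 1 = 0 (operand ≠ 0)
  ((p ∨ p) ∨ ¬(r ⊃ q)) = max(0.25, 0) = 0.25
  (¬p ∨ ((p ∨ p) ∨ ¬(r ⊃ q))) = max(0, 0.25) = 0.25
Checking all 125 assignments confirms none give a value below 0.25.

0.25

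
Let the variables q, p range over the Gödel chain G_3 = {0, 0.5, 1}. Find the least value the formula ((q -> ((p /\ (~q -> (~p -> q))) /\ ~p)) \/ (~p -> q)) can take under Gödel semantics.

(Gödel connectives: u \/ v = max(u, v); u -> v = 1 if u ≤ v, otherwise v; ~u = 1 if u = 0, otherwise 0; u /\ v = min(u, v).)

The minimum is attained at q = 0.5, p = 0:
  ~q: Gödel ¬ of 0.5 = 0 (operand ≠ 0)
  ~p: Gödel ¬ of 0 = 1 (operand is 0)
  (~p -> q): 1 > 0.5, so result = 0.5
  (~q -> (~p -> q)): 0 ≤ 0.5, so result = 1
  (p /\ (~q -> (~p -> q))) = min(0, 1) = 0
  ~p: Gödel ¬ of 0 = 1 (operand is 0)
  ((p /\ (~q -> (~p -> q))) /\ ~p) = min(0, 1) = 0
  (q -> ((p /\ (~q -> (~p -> q))) /\ ~p)): 0.5 > 0, so result = 0
  ~p: Gödel ¬ of 0 = 1 (operand is 0)
  (~p -> q): 1 > 0.5, so result = 0.5
  ((q -> ((p /\ (~q -> (~p -> q))) /\ ~p)) \/ (~p -> q)) = max(0, 0.5) = 0.5
Checking all 9 assignments confirms none give a value below 0.50.

0.50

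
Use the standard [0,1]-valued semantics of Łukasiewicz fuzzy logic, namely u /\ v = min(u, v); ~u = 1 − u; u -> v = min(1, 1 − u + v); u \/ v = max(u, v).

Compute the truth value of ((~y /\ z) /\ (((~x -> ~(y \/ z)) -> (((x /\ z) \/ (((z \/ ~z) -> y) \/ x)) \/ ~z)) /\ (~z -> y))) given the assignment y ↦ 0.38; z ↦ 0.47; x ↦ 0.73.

0.47

~y: Łukasiewicz ¬ gives 1 − 0.38 = 0.62
(~y /\ z) = min(0.62, 0.47) = 0.47
~x: Łukasiewicz ¬ gives 1 − 0.73 = 0.27
(y \/ z) = max(0.38, 0.47) = 0.47
~(y \/ z): Łukasiewicz ¬ gives 1 − 0.47 = 0.53
(~x -> ~(y \/ z)): min(1, 1 − 0.27 + 0.53) = 1
(x /\ z) = min(0.73, 0.47) = 0.47
~z: Łukasiewicz ¬ gives 1 − 0.47 = 0.53
(z \/ ~z) = max(0.47, 0.53) = 0.53
((z \/ ~z) -> y): min(1, 1 − 0.53 + 0.38) = 0.85
(((z \/ ~z) -> y) \/ x) = max(0.85, 0.73) = 0.85
((x /\ z) \/ (((z \/ ~z) -> y) \/ x)) = max(0.47, 0.85) = 0.85
~z: Łukasiewicz ¬ gives 1 − 0.47 = 0.53
(((x /\ z) \/ (((z \/ ~z) -> y) \/ x)) \/ ~z) = max(0.85, 0.53) = 0.85
((~x -> ~(y \/ z)) -> (((x /\ z) \/ (((z \/ ~z) -> y) \/ x)) \/ ~z)): min(1, 1 − 1 + 0.85) = 0.85
~z: Łukasiewicz ¬ gives 1 − 0.47 = 0.53
(~z -> y): min(1, 1 − 0.53 + 0.38) = 0.85
(((~x -> ~(y \/ z)) -> (((x /\ z) \/ (((z \/ ~z) -> y) \/ x)) \/ ~z)) /\ (~z -> y)) = min(0.85, 0.85) = 0.85
((~y /\ z) /\ (((~x -> ~(y \/ z)) -> (((x /\ z) \/ (((z \/ ~z) -> y) \/ x)) \/ ~z)) /\ (~z -> y))) = min(0.47, 0.85) = 0.47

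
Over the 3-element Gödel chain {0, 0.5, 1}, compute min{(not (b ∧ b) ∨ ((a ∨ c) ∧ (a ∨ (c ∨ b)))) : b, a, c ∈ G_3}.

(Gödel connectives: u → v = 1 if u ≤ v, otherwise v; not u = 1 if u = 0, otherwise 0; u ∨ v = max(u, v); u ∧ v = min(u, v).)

0.00

The minimum is attained at b = 0.5, a = 0, c = 0:
  (b ∧ b) = min(0.5, 0.5) = 0.5
  not (b ∧ b): Gödel ¬ of 0.5 = 0 (operand ≠ 0)
  (a ∨ c) = max(0, 0) = 0
  (c ∨ b) = max(0, 0.5) = 0.5
  (a ∨ (c ∨ b)) = max(0, 0.5) = 0.5
  ((a ∨ c) ∧ (a ∨ (c ∨ b))) = min(0, 0.5) = 0
  (not (b ∧ b) ∨ ((a ∨ c) ∧ (a ∨ (c ∨ b)))) = max(0, 0) = 0
Checking all 27 assignments confirms none give a value below 0.00.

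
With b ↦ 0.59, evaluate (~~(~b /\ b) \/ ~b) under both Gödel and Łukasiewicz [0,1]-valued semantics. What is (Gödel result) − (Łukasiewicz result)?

Gödel evaluation:
  ~b: Gödel ¬ of 0.59 = 0 (operand ≠ 0)
  (~b /\ b) = min(0, 0.59) = 0
  ~(~b /\ b): Gödel ¬ of 0 = 1 (operand is 0)
  ~~(~b /\ b): Gödel ¬ of 1 = 0 (operand ≠ 0)
  ~b: Gödel ¬ of 0.59 = 0 (operand ≠ 0)
  (~~(~b /\ b) \/ ~b) = max(0, 0) = 0
  Gödel value = 0
Łukasiewicz evaluation:
  ~b: Łukasiewicz ¬ gives 1 − 0.59 = 0.41
  (~b /\ b) = min(0.41, 0.59) = 0.41
  ~(~b /\ b): Łukasiewicz ¬ gives 1 − 0.41 = 0.59
  ~~(~b /\ b): Łukasiewicz ¬ gives 1 − 0.59 = 0.41
  ~b: Łukasiewicz ¬ gives 1 − 0.59 = 0.41
  (~~(~b /\ b) \/ ~b) = max(0.41, 0.41) = 0.41
  Łukasiewicz value = 0.41
Difference: 0 − 0.41 = -0.41

-0.41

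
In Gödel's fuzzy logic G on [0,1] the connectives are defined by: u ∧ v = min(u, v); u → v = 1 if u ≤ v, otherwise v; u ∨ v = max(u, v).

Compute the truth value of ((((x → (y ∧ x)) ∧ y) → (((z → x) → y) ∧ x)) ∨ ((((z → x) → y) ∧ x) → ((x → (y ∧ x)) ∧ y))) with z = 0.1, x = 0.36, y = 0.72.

(y ∧ x) = min(0.72, 0.36) = 0.36
(x → (y ∧ x)): 0.36 ≤ 0.36, so result = 1
((x → (y ∧ x)) ∧ y) = min(1, 0.72) = 0.72
(z → x): 0.1 ≤ 0.36, so result = 1
((z → x) → y): 1 > 0.72, so result = 0.72
(((z → x) → y) ∧ x) = min(0.72, 0.36) = 0.36
(((x → (y ∧ x)) ∧ y) → (((z → x) → y) ∧ x)): 0.72 > 0.36, so result = 0.36
(z → x): 0.1 ≤ 0.36, so result = 1
((z → x) → y): 1 > 0.72, so result = 0.72
(((z → x) → y) ∧ x) = min(0.72, 0.36) = 0.36
(y ∧ x) = min(0.72, 0.36) = 0.36
(x → (y ∧ x)): 0.36 ≤ 0.36, so result = 1
((x → (y ∧ x)) ∧ y) = min(1, 0.72) = 0.72
((((z → x) → y) ∧ x) → ((x → (y ∧ x)) ∧ y)): 0.36 ≤ 0.72, so result = 1
((((x → (y ∧ x)) ∧ y) → (((z → x) → y) ∧ x)) ∨ ((((z → x) → y) ∧ x) → ((x → (y ∧ x)) ∧ y))) = max(0.36, 1) = 1

1.00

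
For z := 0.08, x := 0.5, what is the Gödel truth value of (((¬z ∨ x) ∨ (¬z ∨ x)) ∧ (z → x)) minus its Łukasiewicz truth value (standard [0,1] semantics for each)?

-0.42

Gödel evaluation:
  ¬z: Gödel ¬ of 0.08 = 0 (operand ≠ 0)
  (¬z ∨ x) = max(0, 0.5) = 0.5
  ¬z: Gödel ¬ of 0.08 = 0 (operand ≠ 0)
  (¬z ∨ x) = max(0, 0.5) = 0.5
  ((¬z ∨ x) ∨ (¬z ∨ x)) = max(0.5, 0.5) = 0.5
  (z → x): 0.08 ≤ 0.5, so result = 1
  (((¬z ∨ x) ∨ (¬z ∨ x)) ∧ (z → x)) = min(0.5, 1) = 0.5
  Gödel value = 0.5
Łukasiewicz evaluation:
  ¬z: Łukasiewicz ¬ gives 1 − 0.08 = 0.92
  (¬z ∨ x) = max(0.92, 0.5) = 0.92
  ¬z: Łukasiewicz ¬ gives 1 − 0.08 = 0.92
  (¬z ∨ x) = max(0.92, 0.5) = 0.92
  ((¬z ∨ x) ∨ (¬z ∨ x)) = max(0.92, 0.92) = 0.92
  (z → x): min(1, 1 − 0.08 + 0.5) = 1
  (((¬z ∨ x) ∨ (¬z ∨ x)) ∧ (z → x)) = min(0.92, 1) = 0.92
  Łukasiewicz value = 0.92
Difference: 0.5 − 0.92 = -0.42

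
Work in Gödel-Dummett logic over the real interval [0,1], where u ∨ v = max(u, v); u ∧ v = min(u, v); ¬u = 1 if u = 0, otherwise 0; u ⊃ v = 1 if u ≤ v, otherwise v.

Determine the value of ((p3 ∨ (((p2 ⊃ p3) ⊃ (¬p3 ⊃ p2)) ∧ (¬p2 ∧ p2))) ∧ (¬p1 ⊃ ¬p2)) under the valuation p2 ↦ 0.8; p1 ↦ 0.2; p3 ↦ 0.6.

0.60

(p2 ⊃ p3): 0.8 > 0.6, so result = 0.6
¬p3: Gödel ¬ of 0.6 = 0 (operand ≠ 0)
(¬p3 ⊃ p2): 0 ≤ 0.8, so result = 1
((p2 ⊃ p3) ⊃ (¬p3 ⊃ p2)): 0.6 ≤ 1, so result = 1
¬p2: Gödel ¬ of 0.8 = 0 (operand ≠ 0)
(¬p2 ∧ p2) = min(0, 0.8) = 0
(((p2 ⊃ p3) ⊃ (¬p3 ⊃ p2)) ∧ (¬p2 ∧ p2)) = min(1, 0) = 0
(p3 ∨ (((p2 ⊃ p3) ⊃ (¬p3 ⊃ p2)) ∧ (¬p2 ∧ p2))) = max(0.6, 0) = 0.6
¬p1: Gödel ¬ of 0.2 = 0 (operand ≠ 0)
¬p2: Gödel ¬ of 0.8 = 0 (operand ≠ 0)
(¬p1 ⊃ ¬p2): 0 ≤ 0, so result = 1
((p3 ∨ (((p2 ⊃ p3) ⊃ (¬p3 ⊃ p2)) ∧ (¬p2 ∧ p2))) ∧ (¬p1 ⊃ ¬p2)) = min(0.6, 1) = 0.6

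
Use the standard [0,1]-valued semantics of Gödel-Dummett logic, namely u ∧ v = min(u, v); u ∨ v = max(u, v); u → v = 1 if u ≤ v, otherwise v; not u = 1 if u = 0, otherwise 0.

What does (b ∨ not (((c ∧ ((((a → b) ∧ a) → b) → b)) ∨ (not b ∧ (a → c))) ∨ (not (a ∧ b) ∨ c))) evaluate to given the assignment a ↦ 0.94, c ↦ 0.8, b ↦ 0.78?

0.78

(a → b): 0.94 > 0.78, so result = 0.78
((a → b) ∧ a) = min(0.78, 0.94) = 0.78
(((a → b) ∧ a) → b): 0.78 ≤ 0.78, so result = 1
((((a → b) ∧ a) → b) → b): 1 > 0.78, so result = 0.78
(c ∧ ((((a → b) ∧ a) → b) → b)) = min(0.8, 0.78) = 0.78
not b: Gödel ¬ of 0.78 = 0 (operand ≠ 0)
(a → c): 0.94 > 0.8, so result = 0.8
(not b ∧ (a → c)) = min(0, 0.8) = 0
((c ∧ ((((a → b) ∧ a) → b) → b)) ∨ (not b ∧ (a → c))) = max(0.78, 0) = 0.78
(a ∧ b) = min(0.94, 0.78) = 0.78
not (a ∧ b): Gödel ¬ of 0.78 = 0 (operand ≠ 0)
(not (a ∧ b) ∨ c) = max(0, 0.8) = 0.8
(((c ∧ ((((a → b) ∧ a) → b) → b)) ∨ (not b ∧ (a → c))) ∨ (not (a ∧ b) ∨ c)) = max(0.78, 0.8) = 0.8
not (((c ∧ ((((a → b) ∧ a) → b) → b)) ∨ (not b ∧ (a → c))) ∨ (not (a ∧ b) ∨ c)): Gödel ¬ of 0.8 = 0 (operand ≠ 0)
(b ∨ not (((c ∧ ((((a → b) ∧ a) → b) → b)) ∨ (not b ∧ (a → c))) ∨ (not (a ∧ b) ∨ c))) = max(0.78, 0) = 0.78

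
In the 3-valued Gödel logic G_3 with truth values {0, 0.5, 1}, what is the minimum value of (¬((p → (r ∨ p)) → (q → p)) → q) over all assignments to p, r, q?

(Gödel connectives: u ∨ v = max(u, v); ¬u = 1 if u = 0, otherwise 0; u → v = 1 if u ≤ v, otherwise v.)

0.50

The minimum is attained at p = 0, r = 0, q = 0.5:
  (r ∨ p) = max(0, 0) = 0
  (p → (r ∨ p)): 0 ≤ 0, so result = 1
  (q → p): 0.5 > 0, so result = 0
  ((p → (r ∨ p)) → (q → p)): 1 > 0, so result = 0
  ¬((p → (r ∨ p)) → (q → p)): Gödel ¬ of 0 = 1 (operand is 0)
  (¬((p → (r ∨ p)) → (q → p)) → q): 1 > 0.5, so result = 0.5
Checking all 27 assignments confirms none give a value below 0.50.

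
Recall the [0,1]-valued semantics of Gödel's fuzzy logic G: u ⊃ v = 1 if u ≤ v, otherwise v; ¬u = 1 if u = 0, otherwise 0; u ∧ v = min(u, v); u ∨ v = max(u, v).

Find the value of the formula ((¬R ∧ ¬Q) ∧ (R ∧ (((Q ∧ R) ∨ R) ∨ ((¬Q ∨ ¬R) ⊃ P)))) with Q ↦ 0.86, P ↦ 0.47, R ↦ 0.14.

¬R: Gödel ¬ of 0.14 = 0 (operand ≠ 0)
¬Q: Gödel ¬ of 0.86 = 0 (operand ≠ 0)
(¬R ∧ ¬Q) = min(0, 0) = 0
(Q ∧ R) = min(0.86, 0.14) = 0.14
((Q ∧ R) ∨ R) = max(0.14, 0.14) = 0.14
¬Q: Gödel ¬ of 0.86 = 0 (operand ≠ 0)
¬R: Gödel ¬ of 0.14 = 0 (operand ≠ 0)
(¬Q ∨ ¬R) = max(0, 0) = 0
((¬Q ∨ ¬R) ⊃ P): 0 ≤ 0.47, so result = 1
(((Q ∧ R) ∨ R) ∨ ((¬Q ∨ ¬R) ⊃ P)) = max(0.14, 1) = 1
(R ∧ (((Q ∧ R) ∨ R) ∨ ((¬Q ∨ ¬R) ⊃ P))) = min(0.14, 1) = 0.14
((¬R ∧ ¬Q) ∧ (R ∧ (((Q ∧ R) ∨ R) ∨ ((¬Q ∨ ¬R) ⊃ P)))) = min(0, 0.14) = 0

0.00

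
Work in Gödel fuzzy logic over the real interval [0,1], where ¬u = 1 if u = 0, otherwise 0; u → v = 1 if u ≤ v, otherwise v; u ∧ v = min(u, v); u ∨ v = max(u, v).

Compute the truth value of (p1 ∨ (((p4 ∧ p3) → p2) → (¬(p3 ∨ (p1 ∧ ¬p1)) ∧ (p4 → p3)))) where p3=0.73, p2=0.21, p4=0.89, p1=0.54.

(p4 ∧ p3) = min(0.89, 0.73) = 0.73
((p4 ∧ p3) → p2): 0.73 > 0.21, so result = 0.21
¬p1: Gödel ¬ of 0.54 = 0 (operand ≠ 0)
(p1 ∧ ¬p1) = min(0.54, 0) = 0
(p3 ∨ (p1 ∧ ¬p1)) = max(0.73, 0) = 0.73
¬(p3 ∨ (p1 ∧ ¬p1)): Gödel ¬ of 0.73 = 0 (operand ≠ 0)
(p4 → p3): 0.89 > 0.73, so result = 0.73
(¬(p3 ∨ (p1 ∧ ¬p1)) ∧ (p4 → p3)) = min(0, 0.73) = 0
(((p4 ∧ p3) → p2) → (¬(p3 ∨ (p1 ∧ ¬p1)) ∧ (p4 → p3))): 0.21 > 0, so result = 0
(p1 ∨ (((p4 ∧ p3) → p2) → (¬(p3 ∨ (p1 ∧ ¬p1)) ∧ (p4 → p3)))) = max(0.54, 0) = 0.54

0.54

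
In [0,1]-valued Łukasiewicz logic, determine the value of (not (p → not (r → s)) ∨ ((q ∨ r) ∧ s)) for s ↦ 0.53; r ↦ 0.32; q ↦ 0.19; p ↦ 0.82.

(r → s): min(1, 1 − 0.32 + 0.53) = 1
not (r → s): Łukasiewicz ¬ gives 1 − 1 = 0
(p → not (r → s)): min(1, 1 − 0.82 + 0) = 0.18
not (p → not (r → s)): Łukasiewicz ¬ gives 1 − 0.18 = 0.82
(q ∨ r) = max(0.19, 0.32) = 0.32
((q ∨ r) ∧ s) = min(0.32, 0.53) = 0.32
(not (p → not (r → s)) ∨ ((q ∨ r) ∧ s)) = max(0.82, 0.32) = 0.82

0.82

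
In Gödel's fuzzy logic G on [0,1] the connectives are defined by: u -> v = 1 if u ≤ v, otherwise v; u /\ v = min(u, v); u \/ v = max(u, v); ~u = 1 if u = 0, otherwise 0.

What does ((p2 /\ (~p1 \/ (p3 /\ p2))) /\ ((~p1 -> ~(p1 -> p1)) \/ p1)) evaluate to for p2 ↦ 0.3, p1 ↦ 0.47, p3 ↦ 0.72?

0.30

~p1: Gödel ¬ of 0.47 = 0 (operand ≠ 0)
(p3 /\ p2) = min(0.72, 0.3) = 0.3
(~p1 \/ (p3 /\ p2)) = max(0, 0.3) = 0.3
(p2 /\ (~p1 \/ (p3 /\ p2))) = min(0.3, 0.3) = 0.3
~p1: Gödel ¬ of 0.47 = 0 (operand ≠ 0)
(p1 -> p1): 0.47 ≤ 0.47, so result = 1
~(p1 -> p1): Gödel ¬ of 1 = 0 (operand ≠ 0)
(~p1 -> ~(p1 -> p1)): 0 ≤ 0, so result = 1
((~p1 -> ~(p1 -> p1)) \/ p1) = max(1, 0.47) = 1
((p2 /\ (~p1 \/ (p3 /\ p2))) /\ ((~p1 -> ~(p1 -> p1)) \/ p1)) = min(0.3, 1) = 0.3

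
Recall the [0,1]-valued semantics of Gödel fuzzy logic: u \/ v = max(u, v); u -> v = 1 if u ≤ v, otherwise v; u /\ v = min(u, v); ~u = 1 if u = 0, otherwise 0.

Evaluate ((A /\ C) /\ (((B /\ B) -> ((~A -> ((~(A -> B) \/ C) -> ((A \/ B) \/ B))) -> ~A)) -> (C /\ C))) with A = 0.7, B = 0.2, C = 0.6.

(A /\ C) = min(0.7, 0.6) = 0.6
(B /\ B) = min(0.2, 0.2) = 0.2
~A: Gödel ¬ of 0.7 = 0 (operand ≠ 0)
(A -> B): 0.7 > 0.2, so result = 0.2
~(A -> B): Gödel ¬ of 0.2 = 0 (operand ≠ 0)
(~(A -> B) \/ C) = max(0, 0.6) = 0.6
(A \/ B) = max(0.7, 0.2) = 0.7
((A \/ B) \/ B) = max(0.7, 0.2) = 0.7
((~(A -> B) \/ C) -> ((A \/ B) \/ B)): 0.6 ≤ 0.7, so result = 1
(~A -> ((~(A -> B) \/ C) -> ((A \/ B) \/ B))): 0 ≤ 1, so result = 1
~A: Gödel ¬ of 0.7 = 0 (operand ≠ 0)
((~A -> ((~(A -> B) \/ C) -> ((A \/ B) \/ B))) -> ~A): 1 > 0, so result = 0
((B /\ B) -> ((~A -> ((~(A -> B) \/ C) -> ((A \/ B) \/ B))) -> ~A)): 0.2 > 0, so result = 0
(C /\ C) = min(0.6, 0.6) = 0.6
(((B /\ B) -> ((~A -> ((~(A -> B) \/ C) -> ((A \/ B) \/ B))) -> ~A)) -> (C /\ C)): 0 ≤ 0.6, so result = 1
((A /\ C) /\ (((B /\ B) -> ((~A -> ((~(A -> B) \/ C) -> ((A \/ B) \/ B))) -> ~A)) -> (C /\ C))) = min(0.6, 1) = 0.6

0.60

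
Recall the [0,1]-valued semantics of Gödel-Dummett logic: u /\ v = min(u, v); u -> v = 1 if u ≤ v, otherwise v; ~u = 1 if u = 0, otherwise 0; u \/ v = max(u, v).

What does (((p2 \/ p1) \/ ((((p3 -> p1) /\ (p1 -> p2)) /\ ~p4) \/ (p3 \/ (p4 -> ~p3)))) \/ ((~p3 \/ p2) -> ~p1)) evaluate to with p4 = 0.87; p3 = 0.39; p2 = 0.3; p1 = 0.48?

(p2 \/ p1) = max(0.3, 0.48) = 0.48
(p3 -> p1): 0.39 ≤ 0.48, so result = 1
(p1 -> p2): 0.48 > 0.3, so result = 0.3
((p3 -> p1) /\ (p1 -> p2)) = min(1, 0.3) = 0.3
~p4: Gödel ¬ of 0.87 = 0 (operand ≠ 0)
(((p3 -> p1) /\ (p1 -> p2)) /\ ~p4) = min(0.3, 0) = 0
~p3: Gödel ¬ of 0.39 = 0 (operand ≠ 0)
(p4 -> ~p3): 0.87 > 0, so result = 0
(p3 \/ (p4 -> ~p3)) = max(0.39, 0) = 0.39
((((p3 -> p1) /\ (p1 -> p2)) /\ ~p4) \/ (p3 \/ (p4 -> ~p3))) = max(0, 0.39) = 0.39
((p2 \/ p1) \/ ((((p3 -> p1) /\ (p1 -> p2)) /\ ~p4) \/ (p3 \/ (p4 -> ~p3)))) = max(0.48, 0.39) = 0.48
~p3: Gödel ¬ of 0.39 = 0 (operand ≠ 0)
(~p3 \/ p2) = max(0, 0.3) = 0.3
~p1: Gödel ¬ of 0.48 = 0 (operand ≠ 0)
((~p3 \/ p2) -> ~p1): 0.3 > 0, so result = 0
(((p2 \/ p1) \/ ((((p3 -> p1) /\ (p1 -> p2)) /\ ~p4) \/ (p3 \/ (p4 -> ~p3)))) \/ ((~p3 \/ p2) -> ~p1)) = max(0.48, 0) = 0.48

0.48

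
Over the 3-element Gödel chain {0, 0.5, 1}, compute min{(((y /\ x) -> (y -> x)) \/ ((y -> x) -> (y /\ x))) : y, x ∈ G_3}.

Every assignment gives 1. For instance at y = 0, x = 0:
  (y /\ x) = min(0, 0) = 0
  (y -> x): 0 ≤ 0, so result = 1
  ((y /\ x) -> (y -> x)): 0 ≤ 1, so result = 1
  (y -> x): 0 ≤ 0, so result = 1
  (y /\ x) = min(0, 0) = 0
  ((y -> x) -> (y /\ x)): 1 > 0, so result = 0
  (((y /\ x) -> (y -> x)) \/ ((y -> x) -> (y /\ x))) = max(1, 0) = 1
All 9 assignments give value 1 — the formula is a G_3-tautology.

1.00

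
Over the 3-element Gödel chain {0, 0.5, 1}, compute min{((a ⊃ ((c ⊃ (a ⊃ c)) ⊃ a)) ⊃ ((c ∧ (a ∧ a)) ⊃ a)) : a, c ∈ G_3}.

1.00

Every assignment gives 1. For instance at a = 0, c = 0:
  (a ⊃ c): 0 ≤ 0, so result = 1
  (c ⊃ (a ⊃ c)): 0 ≤ 1, so result = 1
  ((c ⊃ (a ⊃ c)) ⊃ a): 1 > 0, so result = 0
  (a ⊃ ((c ⊃ (a ⊃ c)) ⊃ a)): 0 ≤ 0, so result = 1
  (a ∧ a) = min(0, 0) = 0
  (c ∧ (a ∧ a)) = min(0, 0) = 0
  ((c ∧ (a ∧ a)) ⊃ a): 0 ≤ 0, so result = 1
  ((a ⊃ ((c ⊃ (a ⊃ c)) ⊃ a)) ⊃ ((c ∧ (a ∧ a)) ⊃ a)): 1 ≤ 1, so result = 1
All 9 assignments give value 1 — the formula is a G_3-tautology.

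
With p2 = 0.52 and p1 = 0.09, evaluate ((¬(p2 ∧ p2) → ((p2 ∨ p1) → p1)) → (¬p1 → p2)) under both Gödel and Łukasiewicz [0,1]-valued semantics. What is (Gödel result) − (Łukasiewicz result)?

0.39

Gödel evaluation:
  (p2 ∧ p2) = min(0.52, 0.52) = 0.52
  ¬(p2 ∧ p2): Gödel ¬ of 0.52 = 0 (operand ≠ 0)
  (p2 ∨ p1) = max(0.52, 0.09) = 0.52
  ((p2 ∨ p1) → p1): 0.52 > 0.09, so result = 0.09
  (¬(p2 ∧ p2) → ((p2 ∨ p1) → p1)): 0 ≤ 0.09, so result = 1
  ¬p1: Gödel ¬ of 0.09 = 0 (operand ≠ 0)
  (¬p1 → p2): 0 ≤ 0.52, so result = 1
  ((¬(p2 ∧ p2) → ((p2 ∨ p1) → p1)) → (¬p1 → p2)): 1 ≤ 1, so result = 1
  Gödel value = 1
Łukasiewicz evaluation:
  (p2 ∧ p2) = min(0.52, 0.52) = 0.52
  ¬(p2 ∧ p2): Łukasiewicz ¬ gives 1 − 0.52 = 0.48
  (p2 ∨ p1) = max(0.52, 0.09) = 0.52
  ((p2 ∨ p1) → p1): min(1, 1 − 0.52 + 0.09) = 0.57
  (¬(p2 ∧ p2) → ((p2 ∨ p1) → p1)): min(1, 1 − 0.48 + 0.57) = 1
  ¬p1: Łukasiewicz ¬ gives 1 − 0.09 = 0.91
  (¬p1 → p2): min(1, 1 − 0.91 + 0.52) = 0.61
  ((¬(p2 ∧ p2) → ((p2 ∨ p1) → p1)) → (¬p1 → p2)): min(1, 1 − 1 + 0.61) = 0.61
  Łukasiewicz value = 0.61
Difference: 1 − 0.61 = 0.39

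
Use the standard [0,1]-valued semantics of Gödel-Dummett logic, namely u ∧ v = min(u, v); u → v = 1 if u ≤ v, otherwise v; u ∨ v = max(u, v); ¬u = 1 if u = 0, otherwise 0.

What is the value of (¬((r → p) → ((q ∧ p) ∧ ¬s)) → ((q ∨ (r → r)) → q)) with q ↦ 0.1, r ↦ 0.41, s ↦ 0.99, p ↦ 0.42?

0.10

(r → p): 0.41 ≤ 0.42, so result = 1
(q ∧ p) = min(0.1, 0.42) = 0.1
¬s: Gödel ¬ of 0.99 = 0 (operand ≠ 0)
((q ∧ p) ∧ ¬s) = min(0.1, 0) = 0
((r → p) → ((q ∧ p) ∧ ¬s)): 1 > 0, so result = 0
¬((r → p) → ((q ∧ p) ∧ ¬s)): Gödel ¬ of 0 = 1 (operand is 0)
(r → r): 0.41 ≤ 0.41, so result = 1
(q ∨ (r → r)) = max(0.1, 1) = 1
((q ∨ (r → r)) → q): 1 > 0.1, so result = 0.1
(¬((r → p) → ((q ∧ p) ∧ ¬s)) → ((q ∨ (r → r)) → q)): 1 > 0.1, so result = 0.1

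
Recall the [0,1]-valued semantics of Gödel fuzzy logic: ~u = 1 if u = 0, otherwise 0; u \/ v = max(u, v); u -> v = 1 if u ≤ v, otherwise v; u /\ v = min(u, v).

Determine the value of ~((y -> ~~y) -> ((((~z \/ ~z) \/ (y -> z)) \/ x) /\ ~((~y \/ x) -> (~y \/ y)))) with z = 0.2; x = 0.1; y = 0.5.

1.00

~y: Gödel ¬ of 0.5 = 0 (operand ≠ 0)
~~y: Gödel ¬ of 0 = 1 (operand is 0)
(y -> ~~y): 0.5 ≤ 1, so result = 1
~z: Gödel ¬ of 0.2 = 0 (operand ≠ 0)
~z: Gödel ¬ of 0.2 = 0 (operand ≠ 0)
(~z \/ ~z) = max(0, 0) = 0
(y -> z): 0.5 > 0.2, so result = 0.2
((~z \/ ~z) \/ (y -> z)) = max(0, 0.2) = 0.2
(((~z \/ ~z) \/ (y -> z)) \/ x) = max(0.2, 0.1) = 0.2
~y: Gödel ¬ of 0.5 = 0 (operand ≠ 0)
(~y \/ x) = max(0, 0.1) = 0.1
~y: Gödel ¬ of 0.5 = 0 (operand ≠ 0)
(~y \/ y) = max(0, 0.5) = 0.5
((~y \/ x) -> (~y \/ y)): 0.1 ≤ 0.5, so result = 1
~((~y \/ x) -> (~y \/ y)): Gödel ¬ of 1 = 0 (operand ≠ 0)
((((~z \/ ~z) \/ (y -> z)) \/ x) /\ ~((~y \/ x) -> (~y \/ y))) = min(0.2, 0) = 0
((y -> ~~y) -> ((((~z \/ ~z) \/ (y -> z)) \/ x) /\ ~((~y \/ x) -> (~y \/ y)))): 1 > 0, so result = 0
~((y -> ~~y) -> ((((~z \/ ~z) \/ (y -> z)) \/ x) /\ ~((~y \/ x) -> (~y \/ y)))): Gödel ¬ of 0 = 1 (operand is 0)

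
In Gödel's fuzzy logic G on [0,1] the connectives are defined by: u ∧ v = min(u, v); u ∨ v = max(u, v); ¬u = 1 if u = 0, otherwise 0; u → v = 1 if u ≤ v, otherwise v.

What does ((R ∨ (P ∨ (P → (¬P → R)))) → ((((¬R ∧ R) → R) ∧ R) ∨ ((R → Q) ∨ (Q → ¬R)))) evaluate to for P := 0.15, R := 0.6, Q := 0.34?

0.60

¬P: Gödel ¬ of 0.15 = 0 (operand ≠ 0)
(¬P → R): 0 ≤ 0.6, so result = 1
(P → (¬P → R)): 0.15 ≤ 1, so result = 1
(P ∨ (P → (¬P → R))) = max(0.15, 1) = 1
(R ∨ (P ∨ (P → (¬P → R)))) = max(0.6, 1) = 1
¬R: Gödel ¬ of 0.6 = 0 (operand ≠ 0)
(¬R ∧ R) = min(0, 0.6) = 0
((¬R ∧ R) → R): 0 ≤ 0.6, so result = 1
(((¬R ∧ R) → R) ∧ R) = min(1, 0.6) = 0.6
(R → Q): 0.6 > 0.34, so result = 0.34
¬R: Gödel ¬ of 0.6 = 0 (operand ≠ 0)
(Q → ¬R): 0.34 > 0, so result = 0
((R → Q) ∨ (Q → ¬R)) = max(0.34, 0) = 0.34
((((¬R ∧ R) → R) ∧ R) ∨ ((R → Q) ∨ (Q → ¬R))) = max(0.6, 0.34) = 0.6
((R ∨ (P ∨ (P → (¬P → R)))) → ((((¬R ∧ R) → R) ∧ R) ∨ ((R → Q) ∨ (Q → ¬R)))): 1 > 0.6, so result = 0.6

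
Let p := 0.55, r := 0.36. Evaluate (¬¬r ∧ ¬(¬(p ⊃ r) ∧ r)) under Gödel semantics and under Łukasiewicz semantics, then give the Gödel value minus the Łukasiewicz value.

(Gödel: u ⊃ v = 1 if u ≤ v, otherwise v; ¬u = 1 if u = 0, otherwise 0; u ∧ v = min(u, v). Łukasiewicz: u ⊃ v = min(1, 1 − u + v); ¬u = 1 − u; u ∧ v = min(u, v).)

Gödel evaluation:
  ¬r: Gödel ¬ of 0.36 = 0 (operand ≠ 0)
  ¬¬r: Gödel ¬ of 0 = 1 (operand is 0)
  (p ⊃ r): 0.55 > 0.36, so result = 0.36
  ¬(p ⊃ r): Gödel ¬ of 0.36 = 0 (operand ≠ 0)
  (¬(p ⊃ r) ∧ r) = min(0, 0.36) = 0
  ¬(¬(p ⊃ r) ∧ r): Gödel ¬ of 0 = 1 (operand is 0)
  (¬¬r ∧ ¬(¬(p ⊃ r) ∧ r)) = min(1, 1) = 1
  Gödel value = 1
Łukasiewicz evaluation:
  ¬r: Łukasiewicz ¬ gives 1 − 0.36 = 0.64
  ¬¬r: Łukasiewicz ¬ gives 1 − 0.64 = 0.36
  (p ⊃ r): min(1, 1 − 0.55 + 0.36) = 0.81
  ¬(p ⊃ r): Łukasiewicz ¬ gives 1 − 0.81 = 0.19
  (¬(p ⊃ r) ∧ r) = min(0.19, 0.36) = 0.19
  ¬(¬(p ⊃ r) ∧ r): Łukasiewicz ¬ gives 1 − 0.19 = 0.81
  (¬¬r ∧ ¬(¬(p ⊃ r) ∧ r)) = min(0.36, 0.81) = 0.36
  Łukasiewicz value = 0.36
Difference: 1 − 0.36 = 0.64

0.64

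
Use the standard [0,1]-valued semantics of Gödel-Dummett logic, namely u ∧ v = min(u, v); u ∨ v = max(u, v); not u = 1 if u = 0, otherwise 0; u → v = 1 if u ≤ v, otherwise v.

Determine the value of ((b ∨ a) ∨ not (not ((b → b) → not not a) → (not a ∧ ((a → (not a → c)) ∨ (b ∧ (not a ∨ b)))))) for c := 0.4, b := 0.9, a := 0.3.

0.90

(b ∨ a) = max(0.9, 0.3) = 0.9
(b → b): 0.9 ≤ 0.9, so result = 1
not a: Gödel ¬ of 0.3 = 0 (operand ≠ 0)
not not a: Gödel ¬ of 0 = 1 (operand is 0)
((b → b) → not not a): 1 ≤ 1, so result = 1
not ((b → b) → not not a): Gödel ¬ of 1 = 0 (operand ≠ 0)
not a: Gödel ¬ of 0.3 = 0 (operand ≠ 0)
not a: Gödel ¬ of 0.3 = 0 (operand ≠ 0)
(not a → c): 0 ≤ 0.4, so result = 1
(a → (not a → c)): 0.3 ≤ 1, so result = 1
not a: Gödel ¬ of 0.3 = 0 (operand ≠ 0)
(not a ∨ b) = max(0, 0.9) = 0.9
(b ∧ (not a ∨ b)) = min(0.9, 0.9) = 0.9
((a → (not a → c)) ∨ (b ∧ (not a ∨ b))) = max(1, 0.9) = 1
(not a ∧ ((a → (not a → c)) ∨ (b ∧ (not a ∨ b)))) = min(0, 1) = 0
(not ((b → b) → not not a) → (not a ∧ ((a → (not a → c)) ∨ (b ∧ (not a ∨ b))))): 0 ≤ 0, so result = 1
not (not ((b → b) → not not a) → (not a ∧ ((a → (not a → c)) ∨ (b ∧ (not a ∨ b))))): Gödel ¬ of 1 = 0 (operand ≠ 0)
((b ∨ a) ∨ not (not ((b → b) → not not a) → (not a ∧ ((a → (not a → c)) ∨ (b ∧ (not a ∨ b)))))) = max(0.9, 0) = 0.9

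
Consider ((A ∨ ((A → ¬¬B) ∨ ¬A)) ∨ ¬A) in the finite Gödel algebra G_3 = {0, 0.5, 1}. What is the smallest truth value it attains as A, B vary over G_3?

0.50

The minimum is attained at A = 0.5, B = 0:
  ¬B: Gödel ¬ of 0 = 1 (operand is 0)
  ¬¬B: Gödel ¬ of 1 = 0 (operand ≠ 0)
  (A → ¬¬B): 0.5 > 0, so result = 0
  ¬A: Gödel ¬ of 0.5 = 0 (operand ≠ 0)
  ((A → ¬¬B) ∨ ¬A) = max(0, 0) = 0
  (A ∨ ((A → ¬¬B) ∨ ¬A)) = max(0.5, 0) = 0.5
  ¬A: Gödel ¬ of 0.5 = 0 (operand ≠ 0)
  ((A ∨ ((A → ¬¬B) ∨ ¬A)) ∨ ¬A) = max(0.5, 0) = 0.5
Checking all 9 assignments confirms none give a value below 0.50.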